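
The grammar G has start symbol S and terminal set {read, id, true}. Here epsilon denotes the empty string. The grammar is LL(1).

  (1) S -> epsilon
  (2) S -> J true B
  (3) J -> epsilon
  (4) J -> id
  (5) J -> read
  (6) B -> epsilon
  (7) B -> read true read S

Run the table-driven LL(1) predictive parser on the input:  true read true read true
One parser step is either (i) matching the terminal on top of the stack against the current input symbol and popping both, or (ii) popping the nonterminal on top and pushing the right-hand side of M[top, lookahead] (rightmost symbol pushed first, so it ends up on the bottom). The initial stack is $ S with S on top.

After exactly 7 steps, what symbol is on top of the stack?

     Stack               Input                       Action
  1  $ S                 true read true read true $  expand S -> J true B
  2  $ B true J          true read true read true $  expand J -> epsilon
  3  $ B true            true read true read true $  match true
  4  $ B                 read true read true $       expand B -> read true read S
  5  $ S read true read  read true read true $       match read
  6  $ S read true       true read true $            match true
  7  $ S read            read true $                 match read
Stack after step 7: $ S (top = S).

S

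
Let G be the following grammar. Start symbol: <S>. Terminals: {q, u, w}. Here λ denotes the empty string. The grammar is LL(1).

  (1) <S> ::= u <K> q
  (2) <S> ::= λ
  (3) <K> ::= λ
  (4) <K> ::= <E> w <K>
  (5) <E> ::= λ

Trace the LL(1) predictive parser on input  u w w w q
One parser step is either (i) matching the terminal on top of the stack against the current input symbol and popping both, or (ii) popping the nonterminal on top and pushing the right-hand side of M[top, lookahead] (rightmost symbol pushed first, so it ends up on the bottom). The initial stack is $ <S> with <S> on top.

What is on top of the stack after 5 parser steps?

step 1: stack=$ <S>  input=u w w w q $  — expand <S> ::= u <K> q
step 2: stack=$ q <K> u  input=u w w w q $  — match u
step 3: stack=$ q <K>  input=w w w q $  — expand <K> ::= <E> w <K>
step 4: stack=$ q <K> w <E>  input=w w w q $  — expand <E> ::= λ
step 5: stack=$ q <K> w  input=w w w q $  — match w
Stack after step 5: $ q <K> (top = <K>).

<K>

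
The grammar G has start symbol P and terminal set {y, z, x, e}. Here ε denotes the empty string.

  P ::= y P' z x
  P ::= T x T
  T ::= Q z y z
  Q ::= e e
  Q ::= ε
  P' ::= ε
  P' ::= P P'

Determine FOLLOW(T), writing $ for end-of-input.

{$, e, x, y, z}

FIRST(Q): from Q::=e e we get {e}; from Q::=ε we get {ε}. So FIRST(Q) = {ε, e}.
FIRST(T): from T::=Q z y z we get {e, z}. So FIRST(T) = {e, z}.
FIRST(P): from P::=y P' z x we get {y}; from P::=T x T we get {e, z}. So FIRST(P) = {e, y, z}.
FIRST(P'): from P'::=ε we get {ε}; from P'::=P P' we get {e, y, z}. So FIRST(P') = {ε, e, y, z}.
FOLLOW(P) includes $ since P is the start symbol.
FOLLOW(Q): in T::=Q z y z, Q is followed by z y z with FIRST {z}. Thus FOLLOW(Q) = {z}.
FOLLOW(P'): in P::=y P' z x, P' is followed by z x with FIRST {z}; in P'::=P P', the suffix after P' is empty (adds nothing new). Thus FOLLOW(P') = {z}.
FOLLOW(P): in P'::=P P', P is followed by P' with FIRST {ε, e, y, z}; in P'::=P P', the suffix after P is nullable, so FOLLOW(P) ⊇ FOLLOW(P') = {z}. Thus FOLLOW(P) = {$, e, y, z}.
FOLLOW(T): in P::=T x T (occurrence 1), T is followed by x T with FIRST {x}; in P::=T x T (occurrence 2), the suffix after T is empty, so FOLLOW(T) ⊇ FOLLOW(P) = {$, e, y, z}. Thus FOLLOW(T) = {$, e, x, y, z}.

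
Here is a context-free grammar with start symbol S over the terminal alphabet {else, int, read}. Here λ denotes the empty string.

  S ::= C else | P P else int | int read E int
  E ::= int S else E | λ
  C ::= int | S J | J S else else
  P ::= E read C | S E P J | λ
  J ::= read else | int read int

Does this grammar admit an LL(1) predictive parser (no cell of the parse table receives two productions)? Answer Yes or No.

FIRST(S) = {else, int, read}
FIRST(E) = {λ, int}
FIRST(C) = {else, int, read}
FIRST(P) = {λ, else, int, read}
FIRST(J) = {int, read}
FOLLOW(S) = {$, else, int, read}
FOLLOW(E) = {else, int, read}
FOLLOW(C) = {else, int, read}
FOLLOW(P) = {else, int, read}
FOLLOW(J) = {else, int, read}
Cell M[C, int] receives both C ::= int and C ::= S J and C ::= J S else else — the grammar is not LL(1).

No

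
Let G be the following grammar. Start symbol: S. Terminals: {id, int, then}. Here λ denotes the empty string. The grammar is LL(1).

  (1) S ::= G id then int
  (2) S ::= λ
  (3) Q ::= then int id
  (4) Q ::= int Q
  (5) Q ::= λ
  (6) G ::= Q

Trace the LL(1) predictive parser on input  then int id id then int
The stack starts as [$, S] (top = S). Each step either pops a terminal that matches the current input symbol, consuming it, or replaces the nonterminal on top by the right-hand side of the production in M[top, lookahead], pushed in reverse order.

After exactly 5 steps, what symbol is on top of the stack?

id

step 1: stack=$ S  input=then int id id then int $  — expand S ::= G id then int
step 2: stack=$ int then id G  input=then int id id then int $  — expand G ::= Q
step 3: stack=$ int then id Q  input=then int id id then int $  — expand Q ::= then int id
step 4: stack=$ int then id id int then  input=then int id id then int $  — match then
step 5: stack=$ int then id id int  input=int id id then int $  — match int
Stack after step 5: $ int then id id (top = id).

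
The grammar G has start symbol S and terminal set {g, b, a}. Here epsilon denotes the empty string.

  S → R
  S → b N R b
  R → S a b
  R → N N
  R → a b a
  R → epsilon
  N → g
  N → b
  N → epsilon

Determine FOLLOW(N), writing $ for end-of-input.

{$, a, b, g}

FIRST(N) = {epsilon, b, g}
FIRST(S) = {epsilon, a, b, g}  (via R)
FIRST(R) = {epsilon, a, b, g}  (via S a b, N N)
FOLLOW(S) includes $ since S is the start symbol.
FOLLOW(S): in R→S a b, S is followed by a b with FIRST {a}. Thus FOLLOW(S) = {$, a}.
FOLLOW(R): in S→R, the suffix after R is empty, so FOLLOW(R) ⊇ FOLLOW(S) = {$, a}; in S→b N R b, R is followed by b with FIRST {b}. Thus FOLLOW(R) = {$, a, b}.
FOLLOW(N): in S→b N R b, N is followed by R b with FIRST {a, b, g}; in R→N N (occurrence 1), N is followed by N with FIRST {epsilon, b, g}; in R→N N (occurrence 1), the suffix after N is nullable, so FOLLOW(N) ⊇ FOLLOW(R) = {$, a, b}; in R→N N (occurrence 2), the suffix after N is empty, so FOLLOW(N) ⊇ FOLLOW(R) = {$, a, b}. Thus FOLLOW(N) = {$, a, b, g}.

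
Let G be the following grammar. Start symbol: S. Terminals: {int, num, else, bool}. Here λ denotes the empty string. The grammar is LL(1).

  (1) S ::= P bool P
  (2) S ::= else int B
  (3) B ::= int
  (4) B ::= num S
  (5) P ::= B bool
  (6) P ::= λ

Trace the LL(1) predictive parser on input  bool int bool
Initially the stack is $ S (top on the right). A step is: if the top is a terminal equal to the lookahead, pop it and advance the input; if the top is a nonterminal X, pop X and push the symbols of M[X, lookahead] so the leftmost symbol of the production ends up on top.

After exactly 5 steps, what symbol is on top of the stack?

int

step 1: stack=$ S  input=bool int bool $  — expand S ::= P bool P
step 2: stack=$ P bool P  input=bool int bool $  — expand P ::= λ
step 3: stack=$ P bool  input=bool int bool $  — match bool
step 4: stack=$ P  input=int bool $  — expand P ::= B bool
step 5: stack=$ bool B  input=int bool $  — expand B ::= int
Stack after step 5: $ bool int (top = int).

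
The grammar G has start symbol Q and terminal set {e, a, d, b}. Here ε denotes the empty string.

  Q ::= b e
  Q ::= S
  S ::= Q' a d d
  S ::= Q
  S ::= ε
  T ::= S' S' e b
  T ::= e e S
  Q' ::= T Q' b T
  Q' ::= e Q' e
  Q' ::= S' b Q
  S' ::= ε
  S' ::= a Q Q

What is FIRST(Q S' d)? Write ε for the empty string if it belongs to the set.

FIRST(S') = {ε, a}
FIRST(T) = {a, e}  (via S' S' e b)
FIRST(Q') = {a, b, e}  (via T Q' b T, S' b Q)
FIRST(Q) = {ε, a, b, e}  (via S)
FIRST(S) = {ε, a, b, e}  (via Q' a d d, Q)
FIRST(Q S' d): take FIRST of each symbol in turn, carrying on past any symbol whose FIRST contains ε; result {a, b, d, e}.

{a, b, d, e}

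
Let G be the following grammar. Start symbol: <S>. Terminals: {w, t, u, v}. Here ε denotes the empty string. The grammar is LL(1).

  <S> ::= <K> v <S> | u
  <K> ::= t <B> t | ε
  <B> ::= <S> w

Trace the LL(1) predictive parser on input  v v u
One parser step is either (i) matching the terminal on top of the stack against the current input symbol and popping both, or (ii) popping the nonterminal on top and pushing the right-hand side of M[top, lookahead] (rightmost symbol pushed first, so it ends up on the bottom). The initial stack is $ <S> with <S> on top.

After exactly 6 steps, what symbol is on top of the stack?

     Stack        Input    Action
  1  $ <S>        v v u $  expand <S> ::= <K> v <S>
  2  $ <S> v <K>  v v u $  expand <K> ::= ε
  3  $ <S> v      v v u $  match v
  4  $ <S>        v u $    expand <S> ::= <K> v <S>
  5  $ <S> v <K>  v u $    expand <K> ::= ε
  6  $ <S> v      v u $    match v
Stack after step 6: $ <S> (top = <S>).

<S>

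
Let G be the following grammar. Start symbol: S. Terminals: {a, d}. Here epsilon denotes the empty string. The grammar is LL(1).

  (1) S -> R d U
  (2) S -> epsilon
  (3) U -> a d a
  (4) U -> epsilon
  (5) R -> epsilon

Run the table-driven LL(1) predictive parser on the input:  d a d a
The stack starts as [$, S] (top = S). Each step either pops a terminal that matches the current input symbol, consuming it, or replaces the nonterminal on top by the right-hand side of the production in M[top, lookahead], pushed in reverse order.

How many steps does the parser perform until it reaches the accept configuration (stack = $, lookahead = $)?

7

     Stack    Input      Action
  1  $ S      d a d a $  expand S -> R d U
  2  $ U d R  d a d a $  expand R -> epsilon
  3  $ U d    d a d a $  match d
  4  $ U      a d a $    expand U -> a d a
  5  $ a d a  a d a $    match a
  6  $ a d    d a $      match d
  7  $ a      a $        match a
Accept reached after 7 steps.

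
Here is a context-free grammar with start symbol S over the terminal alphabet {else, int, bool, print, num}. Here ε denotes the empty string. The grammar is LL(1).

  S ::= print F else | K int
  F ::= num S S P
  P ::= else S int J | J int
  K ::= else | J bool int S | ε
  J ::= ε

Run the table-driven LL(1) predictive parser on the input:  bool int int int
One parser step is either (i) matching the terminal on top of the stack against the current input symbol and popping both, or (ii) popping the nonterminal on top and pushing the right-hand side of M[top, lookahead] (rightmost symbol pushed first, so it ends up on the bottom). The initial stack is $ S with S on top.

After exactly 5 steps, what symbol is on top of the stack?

S

     Stack               Input               Action
  1  $ S                 bool int int int $  expand S ::= K int
  2  $ int K             bool int int int $  expand K ::= J bool int S
  3  $ int S int bool J  bool int int int $  expand J ::= ε
  4  $ int S int bool    bool int int int $  match bool
  5  $ int S int         int int int $       match int
Stack after step 5: $ int S (top = S).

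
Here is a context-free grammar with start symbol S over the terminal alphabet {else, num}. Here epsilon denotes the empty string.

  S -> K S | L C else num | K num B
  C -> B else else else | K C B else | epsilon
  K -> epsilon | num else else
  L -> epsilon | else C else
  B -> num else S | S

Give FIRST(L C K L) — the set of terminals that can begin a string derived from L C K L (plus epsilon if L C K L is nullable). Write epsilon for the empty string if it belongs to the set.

{epsilon, else, num}

FIRST(K): from K->epsilon we get {epsilon}; from K->num else else we get {num}. So FIRST(K) = {epsilon, num}.
FIRST(L): from L->epsilon we get {epsilon}; from L->else C else we get {else}. So FIRST(L) = {epsilon, else}.
FIRST(S): from S->K S we get {else, num}; from S->L C else num we get {else, num}; from S->K num B we get {num}. So FIRST(S) = {else, num}.
FIRST(B): from B->num else S we get {num}; from B->S we get {else, num}. So FIRST(B) = {else, num}.
FIRST(C): from C->B else else else we get {else, num}; from C->K C B else we get {else, num}; from C->epsilon we get {epsilon}. So FIRST(C) = {epsilon, else, num}.
FIRST(L C K L): take FIRST of each symbol in turn, carrying on past any symbol whose FIRST contains epsilon; result {epsilon, else, num}.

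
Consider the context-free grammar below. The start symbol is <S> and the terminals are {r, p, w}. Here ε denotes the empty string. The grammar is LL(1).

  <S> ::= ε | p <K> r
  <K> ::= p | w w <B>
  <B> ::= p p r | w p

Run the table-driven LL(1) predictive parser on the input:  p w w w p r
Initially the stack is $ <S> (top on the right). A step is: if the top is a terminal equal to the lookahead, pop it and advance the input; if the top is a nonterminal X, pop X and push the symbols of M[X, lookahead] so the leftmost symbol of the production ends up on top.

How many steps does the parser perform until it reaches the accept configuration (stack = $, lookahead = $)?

step 1: stack=$ <S>  input=p w w w p r $  — expand <S> ::= p <K> r
step 2: stack=$ r <K> p  input=p w w w p r $  — match p
step 3: stack=$ r <K>  input=w w w p r $  — expand <K> ::= w w <B>
step 4: stack=$ r <B> w w  input=w w w p r $  — match w
step 5: stack=$ r <B> w  input=w w p r $  — match w
step 6: stack=$ r <B>  input=w p r $  — expand <B> ::= w p
step 7: stack=$ r p w  input=w p r $  — match w
step 8: stack=$ r p  input=p r $  — match p
step 9: stack=$ r  input=r $  — match r
Accept reached after 9 steps.

9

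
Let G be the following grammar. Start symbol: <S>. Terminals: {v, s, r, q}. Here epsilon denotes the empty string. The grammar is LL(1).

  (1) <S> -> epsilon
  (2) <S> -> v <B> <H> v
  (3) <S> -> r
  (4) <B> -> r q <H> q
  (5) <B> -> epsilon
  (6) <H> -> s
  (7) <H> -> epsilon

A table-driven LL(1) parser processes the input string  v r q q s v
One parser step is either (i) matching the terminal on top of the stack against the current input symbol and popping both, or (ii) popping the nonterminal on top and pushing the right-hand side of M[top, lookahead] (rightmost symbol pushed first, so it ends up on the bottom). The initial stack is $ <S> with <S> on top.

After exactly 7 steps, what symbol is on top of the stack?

step 1: stack=$ <S>  input=v r q q s v $  — expand <S> -> v <B> <H> v
step 2: stack=$ v <H> <B> v  input=v r q q s v $  — match v
step 3: stack=$ v <H> <B>  input=r q q s v $  — expand <B> -> r q <H> q
step 4: stack=$ v <H> q <H> q r  input=r q q s v $  — match r
step 5: stack=$ v <H> q <H> q  input=q q s v $  — match q
step 6: stack=$ v <H> q <H>  input=q s v $  — expand <H> -> epsilon
step 7: stack=$ v <H> q  input=q s v $  — match q
Stack after step 7: $ v <H> (top = <H>).

<H>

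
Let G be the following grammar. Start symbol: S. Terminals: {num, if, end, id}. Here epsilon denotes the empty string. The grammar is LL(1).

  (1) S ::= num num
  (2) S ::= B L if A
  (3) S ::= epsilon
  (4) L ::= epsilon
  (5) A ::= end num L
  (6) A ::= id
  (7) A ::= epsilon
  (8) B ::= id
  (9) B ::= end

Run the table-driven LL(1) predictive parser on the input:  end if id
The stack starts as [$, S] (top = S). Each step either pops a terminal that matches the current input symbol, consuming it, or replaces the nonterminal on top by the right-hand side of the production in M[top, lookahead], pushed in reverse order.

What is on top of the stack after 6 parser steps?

step 1: stack=$ S  input=end if id $  — expand S ::= B L if A
step 2: stack=$ A if L B  input=end if id $  — expand B ::= end
step 3: stack=$ A if L end  input=end if id $  — match end
step 4: stack=$ A if L  input=if id $  — expand L ::= epsilon
step 5: stack=$ A if  input=if id $  — match if
step 6: stack=$ A  input=id $  — expand A ::= id
Stack after step 6: $ id (top = id).

id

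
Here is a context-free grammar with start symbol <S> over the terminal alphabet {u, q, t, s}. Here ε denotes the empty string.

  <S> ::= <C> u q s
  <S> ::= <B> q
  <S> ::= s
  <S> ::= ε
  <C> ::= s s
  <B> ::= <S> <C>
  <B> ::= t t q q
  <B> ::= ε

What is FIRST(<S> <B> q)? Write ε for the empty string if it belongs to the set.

FIRST(<C>) = {s}
FIRST(<S>) = {ε, q, s, t}  (via <C> u q s, <B> q)
FIRST(<B>) = {ε, q, s, t}  (via <S> <C>)
FIRST(<S> <B> q): take FIRST of each symbol in turn, carrying on past any symbol whose FIRST contains ε; result {q, s, t}.

{q, s, t}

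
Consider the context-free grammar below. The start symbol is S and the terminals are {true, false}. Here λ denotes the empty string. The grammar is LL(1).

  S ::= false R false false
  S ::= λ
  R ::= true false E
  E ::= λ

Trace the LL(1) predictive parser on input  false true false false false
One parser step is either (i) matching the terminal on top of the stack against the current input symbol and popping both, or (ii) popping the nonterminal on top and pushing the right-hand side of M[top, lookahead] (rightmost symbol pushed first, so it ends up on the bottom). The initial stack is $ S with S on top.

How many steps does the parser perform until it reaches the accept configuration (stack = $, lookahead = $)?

     Stack                       Input                           Action
  1  $ S                         false true false false false $  expand S ::= false R false false
  2  $ false false R false       false true false false false $  match false
  3  $ false false R             true false false false $        expand R ::= true false E
  4  $ false false E false true  true false false false $        match true
  5  $ false false E false       false false false $             match false
  6  $ false false E             false false $                   expand E ::= λ
  7  $ false false               false false $                   match false
  8  $ false                     false $                         match false
Accept reached after 8 steps.

8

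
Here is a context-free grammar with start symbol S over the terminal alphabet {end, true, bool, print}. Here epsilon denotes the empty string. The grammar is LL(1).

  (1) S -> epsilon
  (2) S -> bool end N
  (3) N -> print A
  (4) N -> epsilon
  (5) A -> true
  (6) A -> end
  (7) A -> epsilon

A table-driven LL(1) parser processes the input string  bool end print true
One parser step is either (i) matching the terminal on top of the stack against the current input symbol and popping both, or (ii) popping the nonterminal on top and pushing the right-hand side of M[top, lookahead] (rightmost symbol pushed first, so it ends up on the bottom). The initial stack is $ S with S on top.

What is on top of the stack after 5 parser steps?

step 1: stack=$ S  input=bool end print true $  — expand S -> bool end N
step 2: stack=$ N end bool  input=bool end print true $  — match bool
step 3: stack=$ N end  input=end print true $  — match end
step 4: stack=$ N  input=print true $  — expand N -> print A
step 5: stack=$ A print  input=print true $  — match print
Stack after step 5: $ A (top = A).

A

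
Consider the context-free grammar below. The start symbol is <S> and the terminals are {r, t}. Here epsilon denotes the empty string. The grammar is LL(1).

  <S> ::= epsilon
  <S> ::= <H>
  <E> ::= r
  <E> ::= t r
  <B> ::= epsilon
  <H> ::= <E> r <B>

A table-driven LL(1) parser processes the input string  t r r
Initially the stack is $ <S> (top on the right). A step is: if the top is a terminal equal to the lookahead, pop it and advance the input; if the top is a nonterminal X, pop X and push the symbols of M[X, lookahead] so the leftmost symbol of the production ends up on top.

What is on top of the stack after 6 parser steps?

<B>

step 1: stack=$ <S>  input=t r r $  — expand <S> ::= <H>
step 2: stack=$ <H>  input=t r r $  — expand <H> ::= <E> r <B>
step 3: stack=$ <B> r <E>  input=t r r $  — expand <E> ::= t r
step 4: stack=$ <B> r r t  input=t r r $  — match t
step 5: stack=$ <B> r r  input=r r $  — match r
step 6: stack=$ <B> r  input=r $  — match r
Stack after step 6: $ <B> (top = <B>).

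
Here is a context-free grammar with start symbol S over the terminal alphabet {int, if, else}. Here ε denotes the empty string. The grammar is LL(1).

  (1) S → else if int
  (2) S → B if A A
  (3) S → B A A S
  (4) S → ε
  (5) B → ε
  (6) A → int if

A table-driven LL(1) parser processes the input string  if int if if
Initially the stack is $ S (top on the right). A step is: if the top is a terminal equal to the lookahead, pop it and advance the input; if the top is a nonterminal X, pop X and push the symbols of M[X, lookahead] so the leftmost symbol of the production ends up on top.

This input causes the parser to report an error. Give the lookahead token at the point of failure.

step 1: stack=$ S  input=if int if if $  — expand S → B if A A
step 2: stack=$ A A if B  input=if int if if $  — expand B → ε
step 3: stack=$ A A if  input=if int if if $  — match if
step 4: stack=$ A A  input=int if if $  — expand A → int if
step 5: stack=$ A if int  input=int if if $  — match int
step 6: stack=$ A if  input=if if $  — match if
step 7: stack=$ A  input=if $  — error: M[A, if] is empty

if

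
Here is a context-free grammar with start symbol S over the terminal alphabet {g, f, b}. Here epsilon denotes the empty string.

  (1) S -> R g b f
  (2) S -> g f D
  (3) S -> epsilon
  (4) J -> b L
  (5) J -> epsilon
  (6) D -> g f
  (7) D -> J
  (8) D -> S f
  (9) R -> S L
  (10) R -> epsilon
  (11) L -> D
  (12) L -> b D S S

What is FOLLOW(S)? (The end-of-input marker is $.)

{$, b, f, g}

FIRST(J): from J->b L we get {b}; from J->epsilon we get {epsilon}. So FIRST(J) = {epsilon, b}.
FIRST(S): from S->R g b f we get {b, f, g}; from S->g f D we get {g}; from S->epsilon we get {epsilon}. So FIRST(S) = {epsilon, b, f, g}.
FIRST(D): from D->g f we get {g}; from D->J we get {epsilon, b}; from D->S f we get {b, f, g}. So FIRST(D) = {epsilon, b, f, g}.
FIRST(L): from L->D we get {epsilon, b, f, g}; from L->b D S S we get {b}. So FIRST(L) = {epsilon, b, f, g}.
FIRST(R): from R->S L we get {epsilon, b, f, g}; from R->epsilon we get {epsilon}. So FIRST(R) = {epsilon, b, f, g}.
FOLLOW(S) includes $ since S is the start symbol.
FOLLOW(R): in S->R g b f, R is followed by g b f with FIRST {g}. Thus FOLLOW(R) = {g}.
FOLLOW(S): in D->S f, S is followed by f with FIRST {f}; in R->S L, S is followed by L with FIRST {epsilon, b, f, g}; in R->S L, the suffix after S is nullable, so FOLLOW(S) ⊇ FOLLOW(R) = {g}; in L->b D S S (occurrence 1), S is followed by S with FIRST {epsilon, b, f, g}; in L->b D S S (occurrence 1), the suffix after S is nullable, so FOLLOW(S) ⊇ FOLLOW(L) = {$, b, f, g}; in L->b D S S (occurrence 2), the suffix after S is empty, so FOLLOW(S) ⊇ FOLLOW(L) = {$, b, f, g}. Thus FOLLOW(S) = {$, b, f, g}.
FOLLOW(J): in D->J, the suffix after J is empty, so FOLLOW(J) ⊇ FOLLOW(D) = {$, b, f, g}. Thus FOLLOW(J) = {$, b, f, g}.
FOLLOW(L): in J->b L, the suffix after L is empty, so FOLLOW(L) ⊇ FOLLOW(J) = {$, b, f, g}; in R->S L, the suffix after L is empty, so FOLLOW(L) ⊇ FOLLOW(R) = {g}. Thus FOLLOW(L) = {$, b, f, g}.
FOLLOW(D): in S->g f D, the suffix after D is empty, so FOLLOW(D) ⊇ FOLLOW(S) = {$, b, f, g}; in L->D, the suffix after D is empty, so FOLLOW(D) ⊇ FOLLOW(L) = {$, b, f, g}; in L->b D S S, D is followed by S S with FIRST {epsilon, b, f, g}; in L->b D S S, the suffix after D is nullable, so FOLLOW(D) ⊇ FOLLOW(L) = {$, b, f, g}. Thus FOLLOW(D) = {$, b, f, g}.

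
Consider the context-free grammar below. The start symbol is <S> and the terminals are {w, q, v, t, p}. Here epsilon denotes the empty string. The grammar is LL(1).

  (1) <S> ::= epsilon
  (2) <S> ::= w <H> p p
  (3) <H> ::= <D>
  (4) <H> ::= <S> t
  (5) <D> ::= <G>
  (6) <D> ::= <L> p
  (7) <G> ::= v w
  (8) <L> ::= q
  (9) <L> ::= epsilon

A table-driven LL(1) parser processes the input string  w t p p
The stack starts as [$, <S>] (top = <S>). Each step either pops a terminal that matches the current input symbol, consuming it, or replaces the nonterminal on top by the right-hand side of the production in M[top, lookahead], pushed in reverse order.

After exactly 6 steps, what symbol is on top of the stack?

step 1: stack=$ <S>  input=w t p p $  — expand <S> ::= w <H> p p
step 2: stack=$ p p <H> w  input=w t p p $  — match w
step 3: stack=$ p p <H>  input=t p p $  — expand <H> ::= <S> t
step 4: stack=$ p p t <S>  input=t p p $  — expand <S> ::= epsilon
step 5: stack=$ p p t  input=t p p $  — match t
step 6: stack=$ p p  input=p p $  — match p
Stack after step 6: $ p (top = p).

p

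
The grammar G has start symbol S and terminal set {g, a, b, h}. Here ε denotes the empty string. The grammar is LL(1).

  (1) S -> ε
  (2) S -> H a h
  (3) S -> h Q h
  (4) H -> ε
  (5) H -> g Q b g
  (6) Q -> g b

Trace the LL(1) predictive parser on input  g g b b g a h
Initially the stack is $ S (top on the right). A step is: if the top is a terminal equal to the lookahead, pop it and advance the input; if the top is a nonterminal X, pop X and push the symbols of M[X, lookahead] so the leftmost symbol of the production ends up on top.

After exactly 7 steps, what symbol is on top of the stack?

     Stack          Input            Action
  1  $ S            g g b b g a h $  expand S -> H a h
  2  $ h a H        g g b b g a h $  expand H -> g Q b g
  3  $ h a g b Q g  g g b b g a h $  match g
  4  $ h a g b Q    g b b g a h $    expand Q -> g b
  5  $ h a g b b g  g b b g a h $    match g
  6  $ h a g b b    b b g a h $      match b
  7  $ h a g b      b g a h $        match b
Stack after step 7: $ h a g (top = g).

g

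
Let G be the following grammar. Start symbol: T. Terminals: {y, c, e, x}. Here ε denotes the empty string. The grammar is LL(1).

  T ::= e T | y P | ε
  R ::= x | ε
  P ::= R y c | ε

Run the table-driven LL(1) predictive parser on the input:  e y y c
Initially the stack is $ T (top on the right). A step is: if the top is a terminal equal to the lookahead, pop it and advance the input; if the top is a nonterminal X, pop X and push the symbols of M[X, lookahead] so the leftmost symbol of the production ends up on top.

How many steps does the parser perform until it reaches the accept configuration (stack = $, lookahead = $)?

step 1: stack=$ T  input=e y y c $  — expand T ::= e T
step 2: stack=$ T e  input=e y y c $  — match e
step 3: stack=$ T  input=y y c $  — expand T ::= y P
step 4: stack=$ P y  input=y y c $  — match y
step 5: stack=$ P  input=y c $  — expand P ::= R y c
step 6: stack=$ c y R  input=y c $  — expand R ::= ε
step 7: stack=$ c y  input=y c $  — match y
step 8: stack=$ c  input=c $  — match c
Accept reached after 8 steps.

8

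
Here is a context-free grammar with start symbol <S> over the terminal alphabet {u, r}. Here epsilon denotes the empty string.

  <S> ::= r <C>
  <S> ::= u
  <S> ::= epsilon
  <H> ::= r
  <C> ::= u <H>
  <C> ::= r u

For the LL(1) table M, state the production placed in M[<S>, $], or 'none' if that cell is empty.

FIRST(<S>) = {epsilon, r, u}
FIRST(<H>) = {r}
FIRST(<C>) = {r, u}
FOLLOW(<S>) includes $ since <S> is the start symbol.
FOLLOW(<S>): <S> appears on no right-hand side. Thus FOLLOW(<S>) = {$}.
For <S> ::= r <C>: FIRST(r <C>) = {r}, so it goes in M[<S>, t] for t ∈ {r}.
For <S> ::= u: FIRST(u) = {u}, so it goes in M[<S>, t] for t ∈ {u}.
For <S> ::= epsilon: FIRST(epsilon) = {epsilon}, so it goes in M[<S>, t] for t ∈ {}; since epsilon ∈ FIRST, also for every t ∈ FOLLOW(<S>) = {$}.

<S> ::= epsilon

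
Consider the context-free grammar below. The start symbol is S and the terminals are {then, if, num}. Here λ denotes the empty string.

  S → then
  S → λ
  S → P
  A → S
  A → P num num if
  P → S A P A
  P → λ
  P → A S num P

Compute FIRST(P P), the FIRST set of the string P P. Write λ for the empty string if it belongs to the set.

{λ, num, then}

FIRST(S): from S→then we get {then}; from S→λ we get {λ}; from S→P we get {λ, num, then}. So FIRST(S) = {λ, num, then}.
FIRST(A): from A→S we get {λ, num, then}; from A→P num num if we get {num, then}. So FIRST(A) = {λ, num, then}.
FIRST(P): from P→S A P A we get {λ, num, then}; from P→λ we get {λ}; from P→A S num P we get {num, then}. So FIRST(P) = {λ, num, then}.
FIRST(P P): take FIRST of each symbol in turn, carrying on past any symbol whose FIRST contains λ; result {λ, num, then}.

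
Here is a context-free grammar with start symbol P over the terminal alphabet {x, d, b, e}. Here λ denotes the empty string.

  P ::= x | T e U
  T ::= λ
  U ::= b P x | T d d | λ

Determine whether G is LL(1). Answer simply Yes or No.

Yes

FIRST(P) = {e, x}
FIRST(T) = {λ}
FIRST(U) = {λ, b, d}
FOLLOW(P) = {$, x}
FOLLOW(T) = {d, e}
FOLLOW(U) = {$, x}
Each cell of M receives at most one production.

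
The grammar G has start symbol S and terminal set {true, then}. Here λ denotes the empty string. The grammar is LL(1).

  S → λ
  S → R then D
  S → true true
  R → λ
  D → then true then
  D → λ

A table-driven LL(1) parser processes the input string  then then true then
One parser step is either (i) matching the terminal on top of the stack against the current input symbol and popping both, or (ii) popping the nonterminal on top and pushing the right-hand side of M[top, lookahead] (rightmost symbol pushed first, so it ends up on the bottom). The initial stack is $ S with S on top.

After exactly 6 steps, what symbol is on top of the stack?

     Stack             Input                  Action
  1  $ S               then then true then $  expand S → R then D
  2  $ D then R        then then true then $  expand R → λ
  3  $ D then          then then true then $  match then
  4  $ D               then true then $       expand D → then true then
  5  $ then true then  then true then $       match then
  6  $ then true       true then $            match true
Stack after step 6: $ then (top = then).

then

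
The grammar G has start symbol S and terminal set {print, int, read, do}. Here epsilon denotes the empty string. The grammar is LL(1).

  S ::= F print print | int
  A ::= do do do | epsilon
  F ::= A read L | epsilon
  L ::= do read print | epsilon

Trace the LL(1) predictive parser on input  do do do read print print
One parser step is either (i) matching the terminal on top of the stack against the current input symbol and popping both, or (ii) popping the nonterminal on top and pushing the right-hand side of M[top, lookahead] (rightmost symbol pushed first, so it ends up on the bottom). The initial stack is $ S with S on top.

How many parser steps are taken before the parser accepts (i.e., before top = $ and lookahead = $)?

      Stack                          Input                        Action
   1  $ S                            do do do read print print $  expand S ::= F print print
   2  $ print print F                do do do read print print $  expand F ::= A read L
   3  $ print print L read A         do do do read print print $  expand A ::= do do do
   4  $ print print L read do do do  do do do read print print $  match do
   5  $ print print L read do do     do do read print print $     match do
   6  $ print print L read do        do read print print $        match do
   7  $ print print L read           read print print $           match read
   8  $ print print L                print print $                expand L ::= epsilon
   9  $ print print                  print print $                match print
  10  $ print                        print $                      match print
Accept reached after 10 steps.

10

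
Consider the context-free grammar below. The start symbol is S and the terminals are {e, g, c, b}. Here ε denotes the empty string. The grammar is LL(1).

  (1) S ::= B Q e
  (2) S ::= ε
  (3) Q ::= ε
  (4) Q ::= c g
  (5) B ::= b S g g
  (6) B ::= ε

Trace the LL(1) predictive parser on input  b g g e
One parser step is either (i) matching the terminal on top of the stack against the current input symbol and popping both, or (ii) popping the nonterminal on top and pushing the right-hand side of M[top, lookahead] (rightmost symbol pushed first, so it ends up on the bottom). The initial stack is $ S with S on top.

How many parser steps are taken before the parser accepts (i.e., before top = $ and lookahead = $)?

step 1: stack=$ S  input=b g g e $  — expand S ::= B Q e
step 2: stack=$ e Q B  input=b g g e $  — expand B ::= b S g g
step 3: stack=$ e Q g g S b  input=b g g e $  — match b
step 4: stack=$ e Q g g S  input=g g e $  — expand S ::= ε
step 5: stack=$ e Q g g  input=g g e $  — match g
step 6: stack=$ e Q g  input=g e $  — match g
step 7: stack=$ e Q  input=e $  — expand Q ::= ε
step 8: stack=$ e  input=e $  — match e
Accept reached after 8 steps.

8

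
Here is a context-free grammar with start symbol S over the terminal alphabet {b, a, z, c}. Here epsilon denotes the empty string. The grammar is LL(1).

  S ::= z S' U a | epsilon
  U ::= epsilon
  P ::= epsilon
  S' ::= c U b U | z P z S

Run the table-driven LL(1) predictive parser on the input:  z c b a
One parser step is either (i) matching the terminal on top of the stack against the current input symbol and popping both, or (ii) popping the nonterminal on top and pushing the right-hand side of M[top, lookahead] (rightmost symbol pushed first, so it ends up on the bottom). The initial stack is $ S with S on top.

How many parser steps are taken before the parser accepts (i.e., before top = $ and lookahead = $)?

9

     Stack          Input      Action
  1  $ S            z c b a $  expand S ::= z S' U a
  2  $ a U S' z     z c b a $  match z
  3  $ a U S'       c b a $    expand S' ::= c U b U
  4  $ a U U b U c  c b a $    match c
  5  $ a U U b U    b a $      expand U ::= epsilon
  6  $ a U U b      b a $      match b
  7  $ a U U        a $        expand U ::= epsilon
  8  $ a U          a $        expand U ::= epsilon
  9  $ a            a $        match a
Accept reached after 9 steps.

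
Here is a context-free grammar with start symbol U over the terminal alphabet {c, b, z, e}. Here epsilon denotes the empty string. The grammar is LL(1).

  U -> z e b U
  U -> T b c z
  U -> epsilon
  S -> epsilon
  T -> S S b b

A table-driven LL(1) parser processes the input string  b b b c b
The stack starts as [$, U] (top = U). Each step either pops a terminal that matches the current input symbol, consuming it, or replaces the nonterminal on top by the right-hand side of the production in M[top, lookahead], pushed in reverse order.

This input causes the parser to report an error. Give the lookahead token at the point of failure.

b

     Stack            Input        Action
  1  $ U              b b b c b $  expand U -> T b c z
  2  $ z c b T        b b b c b $  expand T -> S S b b
  3  $ z c b b b S S  b b b c b $  expand S -> epsilon
  4  $ z c b b b S    b b b c b $  expand S -> epsilon
  5  $ z c b b b      b b b c b $  match b
  6  $ z c b b        b b c b $    match b
  7  $ z c b          b c b $      match b
  8  $ z c            c b $        match c
  9  $ z              b $          error: top is terminal z but lookahead is b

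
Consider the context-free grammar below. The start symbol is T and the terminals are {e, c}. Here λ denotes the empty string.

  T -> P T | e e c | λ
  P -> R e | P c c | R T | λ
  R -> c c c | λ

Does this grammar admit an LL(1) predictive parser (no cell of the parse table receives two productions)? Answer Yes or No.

No

FIRST(T) = {λ, c, e}
FIRST(P) = {λ, c, e}
FIRST(R) = {λ, c}
FOLLOW(T) = {$, c, e}
FOLLOW(P) = {$, c, e}
FOLLOW(R) = {$, c, e}
Cell M[P, $] receives both P -> R T and P -> λ — the grammar is not LL(1).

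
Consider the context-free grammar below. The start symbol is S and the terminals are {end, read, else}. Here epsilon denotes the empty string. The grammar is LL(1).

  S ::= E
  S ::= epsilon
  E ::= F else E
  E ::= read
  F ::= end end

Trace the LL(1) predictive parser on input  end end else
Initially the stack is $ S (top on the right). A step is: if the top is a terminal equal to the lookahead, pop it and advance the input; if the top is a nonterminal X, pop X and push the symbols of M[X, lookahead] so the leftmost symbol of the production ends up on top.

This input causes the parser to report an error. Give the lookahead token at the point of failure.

$

     Stack             Input           Action
  1  $ S               end end else $  expand S ::= E
  2  $ E               end end else $  expand E ::= F else E
  3  $ E else F        end end else $  expand F ::= end end
  4  $ E else end end  end end else $  match end
  5  $ E else end      end else $      match end
  6  $ E else          else $          match else
  7  $ E               $               error: M[E, $] is empty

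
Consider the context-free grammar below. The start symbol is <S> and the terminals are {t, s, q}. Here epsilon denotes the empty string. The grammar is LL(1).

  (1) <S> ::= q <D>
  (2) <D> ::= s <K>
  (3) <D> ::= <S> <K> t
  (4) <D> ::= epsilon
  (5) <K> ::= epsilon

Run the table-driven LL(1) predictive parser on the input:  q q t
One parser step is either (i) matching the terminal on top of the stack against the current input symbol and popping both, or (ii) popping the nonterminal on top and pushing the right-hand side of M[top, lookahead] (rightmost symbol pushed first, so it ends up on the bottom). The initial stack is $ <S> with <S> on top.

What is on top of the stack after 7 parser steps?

t

step 1: stack=$ <S>  input=q q t $  — expand <S> ::= q <D>
step 2: stack=$ <D> q  input=q q t $  — match q
step 3: stack=$ <D>  input=q t $  — expand <D> ::= <S> <K> t
step 4: stack=$ t <K> <S>  input=q t $  — expand <S> ::= q <D>
step 5: stack=$ t <K> <D> q  input=q t $  — match q
step 6: stack=$ t <K> <D>  input=t $  — expand <D> ::= epsilon
step 7: stack=$ t <K>  input=t $  — expand <K> ::= epsilon
Stack after step 7: $ t (top = t).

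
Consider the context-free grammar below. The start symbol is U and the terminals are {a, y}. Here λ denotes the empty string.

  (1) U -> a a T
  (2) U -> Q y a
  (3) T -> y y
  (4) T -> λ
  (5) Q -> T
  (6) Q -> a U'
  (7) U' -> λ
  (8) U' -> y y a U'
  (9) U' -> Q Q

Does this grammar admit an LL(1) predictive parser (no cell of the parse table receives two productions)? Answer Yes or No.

FIRST(U) = {a, y}
FIRST(T) = {λ, y}
FIRST(Q) = {λ, a, y}
FIRST(U') = {λ, a, y}
FOLLOW(U) = {$}
FOLLOW(T) = {$, a, y}
FOLLOW(Q) = {a, y}
FOLLOW(U') = {a, y}
Cell M[Q, a] receives both Q -> T and Q -> a U' — the grammar is not LL(1).

No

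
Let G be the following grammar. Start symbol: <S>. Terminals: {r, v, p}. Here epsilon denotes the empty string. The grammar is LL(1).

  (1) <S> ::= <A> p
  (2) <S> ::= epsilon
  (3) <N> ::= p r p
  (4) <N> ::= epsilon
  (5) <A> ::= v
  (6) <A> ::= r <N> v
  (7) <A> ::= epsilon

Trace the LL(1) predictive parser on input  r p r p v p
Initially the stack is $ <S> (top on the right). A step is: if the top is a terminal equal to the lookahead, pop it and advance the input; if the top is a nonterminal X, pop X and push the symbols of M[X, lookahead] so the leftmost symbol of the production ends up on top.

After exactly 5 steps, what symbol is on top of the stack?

step 1: stack=$ <S>  input=r p r p v p $  — expand <S> ::= <A> p
step 2: stack=$ p <A>  input=r p r p v p $  — expand <A> ::= r <N> v
step 3: stack=$ p v <N> r  input=r p r p v p $  — match r
step 4: stack=$ p v <N>  input=p r p v p $  — expand <N> ::= p r p
step 5: stack=$ p v p r p  input=p r p v p $  — match p
Stack after step 5: $ p v p r (top = r).

r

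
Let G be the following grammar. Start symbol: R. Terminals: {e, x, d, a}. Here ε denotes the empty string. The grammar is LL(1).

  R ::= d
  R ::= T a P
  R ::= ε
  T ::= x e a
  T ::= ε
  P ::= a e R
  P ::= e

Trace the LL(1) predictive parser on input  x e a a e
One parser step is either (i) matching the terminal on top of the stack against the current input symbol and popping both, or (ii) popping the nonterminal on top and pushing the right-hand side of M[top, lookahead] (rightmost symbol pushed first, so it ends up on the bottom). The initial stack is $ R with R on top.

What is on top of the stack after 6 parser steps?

P

     Stack        Input        Action
  1  $ R          x e a a e $  expand R ::= T a P
  2  $ P a T      x e a a e $  expand T ::= x e a
  3  $ P a a e x  x e a a e $  match x
  4  $ P a a e    e a a e $    match e
  5  $ P a a      a a e $      match a
  6  $ P a        a e $        match a
Stack after step 6: $ P (top = P).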